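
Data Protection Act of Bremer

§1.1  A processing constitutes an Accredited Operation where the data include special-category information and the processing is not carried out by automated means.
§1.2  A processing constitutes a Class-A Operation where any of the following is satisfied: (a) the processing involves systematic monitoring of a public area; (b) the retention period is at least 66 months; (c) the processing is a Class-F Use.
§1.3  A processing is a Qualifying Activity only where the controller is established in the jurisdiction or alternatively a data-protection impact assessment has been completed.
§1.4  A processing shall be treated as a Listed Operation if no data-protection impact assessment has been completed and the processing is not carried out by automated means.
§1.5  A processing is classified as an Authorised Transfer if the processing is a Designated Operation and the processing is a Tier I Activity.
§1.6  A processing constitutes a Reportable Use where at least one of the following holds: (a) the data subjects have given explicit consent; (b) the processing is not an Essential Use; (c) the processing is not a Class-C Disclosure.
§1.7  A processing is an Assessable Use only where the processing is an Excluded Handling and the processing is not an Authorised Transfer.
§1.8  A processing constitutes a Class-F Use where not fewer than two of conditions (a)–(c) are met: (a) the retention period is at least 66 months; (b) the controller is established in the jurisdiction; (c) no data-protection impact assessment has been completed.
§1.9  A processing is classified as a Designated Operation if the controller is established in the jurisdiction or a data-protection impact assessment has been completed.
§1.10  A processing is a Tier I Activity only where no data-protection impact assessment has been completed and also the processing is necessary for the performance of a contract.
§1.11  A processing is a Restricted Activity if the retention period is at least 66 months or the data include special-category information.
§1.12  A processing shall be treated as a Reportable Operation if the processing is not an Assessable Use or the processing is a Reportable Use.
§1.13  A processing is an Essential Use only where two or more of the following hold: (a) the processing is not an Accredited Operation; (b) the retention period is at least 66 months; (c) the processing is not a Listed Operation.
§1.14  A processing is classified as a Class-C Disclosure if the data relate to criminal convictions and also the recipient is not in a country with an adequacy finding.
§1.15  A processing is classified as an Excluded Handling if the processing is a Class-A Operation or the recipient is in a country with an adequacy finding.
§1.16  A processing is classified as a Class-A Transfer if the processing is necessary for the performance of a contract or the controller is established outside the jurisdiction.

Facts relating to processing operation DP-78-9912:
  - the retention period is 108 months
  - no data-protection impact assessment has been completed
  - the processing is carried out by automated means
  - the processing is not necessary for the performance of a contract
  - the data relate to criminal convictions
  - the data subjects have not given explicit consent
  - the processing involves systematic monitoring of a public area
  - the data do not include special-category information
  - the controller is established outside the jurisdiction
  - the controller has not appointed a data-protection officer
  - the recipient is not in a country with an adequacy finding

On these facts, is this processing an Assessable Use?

Under §1.8: retention period: 108 months ≥ 66 months? yes; the controller is established in the jurisdiction? no; no data-protection impact assessment has been completed? yes — 2 of 3 hold (need ≥2) → satisfied.
Under §1.2: the processing involves systematic monitoring of a public area? yes; or retention period: 108 months ≥ 66 months? yes; or Class-F Use (§1.8)? yes. So the processing is a Class-A Operation.
Under §1.15: Class-A Operation (§1.2)? yes; or the recipient is in a country with an adequacy finding? no. So the processing is an Excluded Handling.
Under §1.9: the controller is established in the jurisdiction? no; or a data-protection impact assessment has been completed? no. So the processing is not a Designated Operation.
Under §1.10: no data-protection impact assessment has been completed? yes; and the processing is necessary for the performance of a contract? no. So the processing is not a Tier I Activity.
Under §1.5: Designated Operation (§1.9)? no; and Tier I Activity (§1.10)? no. So the processing is not an Authorised Transfer.
Under §1.7: Excluded Handling (§1.15)? yes; and not an Authorised Transfer (§1.5)? yes. So the processing is an Assessable Use.

Yes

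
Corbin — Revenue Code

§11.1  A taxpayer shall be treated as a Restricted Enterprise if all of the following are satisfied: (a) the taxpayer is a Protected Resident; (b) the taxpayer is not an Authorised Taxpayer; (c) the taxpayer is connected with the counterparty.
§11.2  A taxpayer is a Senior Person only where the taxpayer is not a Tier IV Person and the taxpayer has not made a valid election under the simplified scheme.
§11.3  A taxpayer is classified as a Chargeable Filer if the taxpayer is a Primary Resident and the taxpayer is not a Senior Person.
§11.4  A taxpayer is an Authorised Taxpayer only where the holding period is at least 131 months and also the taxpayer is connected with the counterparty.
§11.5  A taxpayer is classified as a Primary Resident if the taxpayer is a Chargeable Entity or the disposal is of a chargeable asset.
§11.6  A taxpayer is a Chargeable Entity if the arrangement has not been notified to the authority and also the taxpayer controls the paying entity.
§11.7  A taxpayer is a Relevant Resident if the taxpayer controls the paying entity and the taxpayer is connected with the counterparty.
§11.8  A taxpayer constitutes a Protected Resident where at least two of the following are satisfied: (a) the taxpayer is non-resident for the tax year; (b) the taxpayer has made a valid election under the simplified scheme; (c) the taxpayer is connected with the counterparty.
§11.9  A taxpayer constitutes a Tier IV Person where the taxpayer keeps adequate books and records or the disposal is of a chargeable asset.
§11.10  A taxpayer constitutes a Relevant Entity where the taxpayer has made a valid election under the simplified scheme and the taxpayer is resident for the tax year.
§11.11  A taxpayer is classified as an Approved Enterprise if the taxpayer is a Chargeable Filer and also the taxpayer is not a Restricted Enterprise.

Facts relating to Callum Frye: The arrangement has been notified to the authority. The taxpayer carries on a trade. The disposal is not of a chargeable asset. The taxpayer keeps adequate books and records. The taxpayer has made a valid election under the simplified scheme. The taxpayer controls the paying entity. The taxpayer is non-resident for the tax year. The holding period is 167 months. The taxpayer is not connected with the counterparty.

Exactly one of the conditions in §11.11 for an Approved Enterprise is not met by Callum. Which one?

§11.6 — Chargeable Entity: [the arrangement has not been notified to the authority? no] AND [the taxpayer controls the paying entity? yes] → not satisfied.
§11.5 — Primary Resident: [Chargeable Entity (§11.6)? no] OR [the disposal is of a chargeable asset? no] → not satisfied.
§11.9 — Tier IV Person: [the taxpayer keeps adequate books and records? yes] OR [the disposal is of a chargeable asset? no] → satisfied.
§11.2 — Senior Person: [not a Tier IV Person (§11.9)? no] AND [the taxpayer has not made a valid election under the simplified scheme? no] → not satisfied.
§11.3 — Chargeable Filer: [Primary Resident (§11.5)? no] AND [not a Senior Person (§11.2)? yes] → not satisfied.
§11.8 — Protected Resident: the taxpayer is non-resident for the tax year? yes; the taxpayer has made a valid election under the simplified scheme? yes; the taxpayer is connected with the counterparty? no — 2 of 3 hold (need ≥2) → satisfied.
§11.4 — Authorised Taxpayer: [holding period: 167 months ≥ 131 months? yes] AND [the taxpayer is connected with the counterparty? no] → not satisfied.
§11.1 — Restricted Enterprise: [Protected Resident (§11.8)? yes] AND [not an Authorised Taxpayer (§11.4)? yes] AND [the taxpayer is connected with the counterparty? no] → not satisfied.
§11.11 — Approved Enterprise: [Chargeable Filer (§11.3)? no] AND [not a Restricted Enterprise (§11.1)? yes] → not satisfied.

Chargeable Filer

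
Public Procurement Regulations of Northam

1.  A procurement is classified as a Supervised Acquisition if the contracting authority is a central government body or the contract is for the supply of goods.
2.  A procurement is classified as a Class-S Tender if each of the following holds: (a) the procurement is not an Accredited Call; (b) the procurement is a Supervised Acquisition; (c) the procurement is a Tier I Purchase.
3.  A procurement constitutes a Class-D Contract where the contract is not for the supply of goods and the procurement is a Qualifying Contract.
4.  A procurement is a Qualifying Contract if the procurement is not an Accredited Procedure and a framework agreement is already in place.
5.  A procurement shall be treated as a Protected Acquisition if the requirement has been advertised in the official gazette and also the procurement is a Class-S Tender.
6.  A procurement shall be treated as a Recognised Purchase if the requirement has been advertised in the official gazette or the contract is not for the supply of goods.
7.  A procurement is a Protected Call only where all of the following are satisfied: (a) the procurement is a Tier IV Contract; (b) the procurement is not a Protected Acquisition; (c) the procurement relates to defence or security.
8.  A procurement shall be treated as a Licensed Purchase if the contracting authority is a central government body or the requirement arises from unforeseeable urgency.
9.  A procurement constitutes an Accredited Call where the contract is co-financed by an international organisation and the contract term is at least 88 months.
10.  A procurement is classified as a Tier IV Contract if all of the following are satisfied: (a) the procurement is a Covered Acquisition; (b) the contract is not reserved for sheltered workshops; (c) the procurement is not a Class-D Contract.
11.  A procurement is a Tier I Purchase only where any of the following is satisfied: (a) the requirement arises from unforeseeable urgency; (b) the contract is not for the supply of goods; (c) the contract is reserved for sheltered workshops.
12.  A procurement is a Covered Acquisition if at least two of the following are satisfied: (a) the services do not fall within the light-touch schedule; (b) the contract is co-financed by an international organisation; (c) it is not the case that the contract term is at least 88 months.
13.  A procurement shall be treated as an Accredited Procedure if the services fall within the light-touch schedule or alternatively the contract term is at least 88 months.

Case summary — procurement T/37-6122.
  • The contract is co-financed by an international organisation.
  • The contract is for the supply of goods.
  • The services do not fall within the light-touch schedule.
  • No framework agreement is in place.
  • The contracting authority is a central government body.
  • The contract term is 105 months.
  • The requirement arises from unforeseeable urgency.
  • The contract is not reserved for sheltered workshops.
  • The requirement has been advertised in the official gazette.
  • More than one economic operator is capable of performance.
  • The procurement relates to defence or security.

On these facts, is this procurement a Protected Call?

paragraph 12 — Covered Acquisition: the services do not fall within the light-touch schedule? yes; the contract is co-financed by an international organisation? yes; contract term: 105 months ≥ 88 months? yes, so negated condition no — 2 of 3 hold (need ≥2) → satisfied.
paragraph 13 — Accredited Procedure: [the services fall within the light-touch schedule? no] OR [contract term: 105 months ≥ 88 months? yes] → satisfied.
paragraph 4 — Qualifying Contract: [not an Accredited Procedure (paragraph 13)? no] AND [a framework agreement is already in place? no] → not satisfied.
paragraph 3 — Class-D Contract: [the contract is not for the supply of goods? no] AND [Qualifying Contract (paragraph 4)? no] → not satisfied.
paragraph 10 — Tier IV Contract: [Covered Acquisition (paragraph 12)? yes] AND [the contract is not reserved for sheltered workshops? yes] AND [not a Class-D Contract (paragraph 3)? yes] → satisfied.
paragraph 9 — Accredited Call: [the contract is co-financed by an international organisation? yes] AND [contract term: 105 months ≥ 88 months? yes] → satisfied.
paragraph 1 — Supervised Acquisition: [the contracting authority is a central government body? yes] OR [the contract is for the supply of goods? yes] → satisfied.
paragraph 11 — Tier I Purchase: [the requirement arises from unforeseeable urgency? yes] OR [the contract is not for the supply of goods? no] OR [the contract is reserved for sheltered workshops? no] → satisfied.
paragraph 2 — Class-S Tender: [not an Accredited Call (paragraph 9)? no] AND [Supervised Acquisition (paragraph 1)? yes] AND [Tier I Purchase (paragraph 11)? yes] → not satisfied.
paragraph 5 — Protected Acquisition: [the requirement has been advertised in the official gazette? yes] AND [Class-S Tender (paragraph 2)? no] → not satisfied.
paragraph 7 — Protected Call: [Tier IV Contract (paragraph 10)? yes] AND [not a Protected Acquisition (paragraph 5)? yes] AND [the procurement relates to defence or security? yes] → satisfied.

Yes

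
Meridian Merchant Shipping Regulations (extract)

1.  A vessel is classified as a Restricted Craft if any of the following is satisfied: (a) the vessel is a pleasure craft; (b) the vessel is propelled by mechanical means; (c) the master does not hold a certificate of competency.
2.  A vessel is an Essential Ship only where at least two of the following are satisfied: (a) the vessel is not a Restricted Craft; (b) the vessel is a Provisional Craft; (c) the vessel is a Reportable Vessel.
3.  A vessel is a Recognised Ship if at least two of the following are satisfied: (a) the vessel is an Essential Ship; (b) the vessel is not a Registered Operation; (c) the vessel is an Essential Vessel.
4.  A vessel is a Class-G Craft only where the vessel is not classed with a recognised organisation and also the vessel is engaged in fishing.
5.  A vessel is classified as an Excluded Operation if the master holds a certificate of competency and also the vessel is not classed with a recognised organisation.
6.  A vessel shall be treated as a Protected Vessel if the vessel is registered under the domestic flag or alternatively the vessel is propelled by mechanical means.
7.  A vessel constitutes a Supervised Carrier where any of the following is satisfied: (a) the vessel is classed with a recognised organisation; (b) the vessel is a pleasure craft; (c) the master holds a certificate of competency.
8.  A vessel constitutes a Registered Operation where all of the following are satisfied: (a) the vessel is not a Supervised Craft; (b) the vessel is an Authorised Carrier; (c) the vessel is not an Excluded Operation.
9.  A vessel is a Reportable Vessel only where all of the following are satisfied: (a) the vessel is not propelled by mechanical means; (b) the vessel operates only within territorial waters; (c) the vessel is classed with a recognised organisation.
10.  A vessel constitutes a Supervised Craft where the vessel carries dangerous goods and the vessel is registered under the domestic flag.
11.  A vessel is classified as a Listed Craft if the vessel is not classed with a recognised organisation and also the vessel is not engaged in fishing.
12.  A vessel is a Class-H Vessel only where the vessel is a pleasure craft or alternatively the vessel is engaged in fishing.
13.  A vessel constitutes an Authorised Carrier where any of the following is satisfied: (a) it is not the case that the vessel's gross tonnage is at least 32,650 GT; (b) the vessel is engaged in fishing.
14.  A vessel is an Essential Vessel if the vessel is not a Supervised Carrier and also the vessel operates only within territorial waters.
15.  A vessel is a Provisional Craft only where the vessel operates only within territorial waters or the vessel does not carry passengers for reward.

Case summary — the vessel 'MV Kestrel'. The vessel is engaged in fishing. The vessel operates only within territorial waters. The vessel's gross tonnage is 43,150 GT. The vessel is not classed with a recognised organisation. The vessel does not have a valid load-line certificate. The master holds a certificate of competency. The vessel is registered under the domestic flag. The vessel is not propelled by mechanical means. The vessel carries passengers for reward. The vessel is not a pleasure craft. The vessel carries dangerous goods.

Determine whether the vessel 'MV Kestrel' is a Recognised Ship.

Yes

Under paragraph 1: the vessel is a pleasure craft? no; or the vessel is propelled by mechanical means? no; or the master does not hold a certificate of competency? no. So the vessel is not a Restricted Craft.
Under paragraph 15: the vessel operates only within territorial waters? yes; or the vessel does not carry passengers for reward? no. So the vessel is a Provisional Craft.
Under paragraph 9: the vessel is not propelled by mechanical means? yes; and the vessel operates only within territorial waters? yes; and the vessel is classed with a recognised organisation? no. So the vessel is not a Reportable Vessel.
Under paragraph 2: not a Restricted Craft (paragraph 1)? yes; Provisional Craft (paragraph 15)? yes; Reportable Vessel (paragraph 9)? no — 2 of 3 hold (need ≥2) → satisfied.
Under paragraph 10: the vessel carries dangerous goods? yes; and the vessel is registered under the domestic flag? yes. So the vessel is a Supervised Craft.
Under paragraph 13: vessel's gross tonnage: 43,150 GT ≥ 32,650 GT? yes, so negated condition no; or the vessel is engaged in fishing? yes. So the vessel is an Authorised Carrier.
Under paragraph 5: the master holds a certificate of competency? yes; and the vessel is not classed with a recognised organisation? yes. So the vessel is an Excluded Operation.
Under paragraph 8: not a Supervised Craft (paragraph 10)? no; and Authorised Carrier (paragraph 13)? yes; and not an Excluded Operation (paragraph 5)? no. So the vessel is not a Registered Operation.
Under paragraph 7: the vessel is classed with a recognised organisation? no; or the vessel is a pleasure craft? no; or the master holds a certificate of competency? yes. So the vessel is a Supervised Carrier.
Under paragraph 14: not a Supervised Carrier (paragraph 7)? no; and the vessel operates only within territorial waters? yes. So the vessel is not an Essential Vessel.
Under paragraph 3: Essential Ship (paragraph 2)? yes; not a Registered Operation (paragraph 8)? yes; Essential Vessel (paragraph 14)? no — 2 of 3 hold (need ≥2) → satisfied.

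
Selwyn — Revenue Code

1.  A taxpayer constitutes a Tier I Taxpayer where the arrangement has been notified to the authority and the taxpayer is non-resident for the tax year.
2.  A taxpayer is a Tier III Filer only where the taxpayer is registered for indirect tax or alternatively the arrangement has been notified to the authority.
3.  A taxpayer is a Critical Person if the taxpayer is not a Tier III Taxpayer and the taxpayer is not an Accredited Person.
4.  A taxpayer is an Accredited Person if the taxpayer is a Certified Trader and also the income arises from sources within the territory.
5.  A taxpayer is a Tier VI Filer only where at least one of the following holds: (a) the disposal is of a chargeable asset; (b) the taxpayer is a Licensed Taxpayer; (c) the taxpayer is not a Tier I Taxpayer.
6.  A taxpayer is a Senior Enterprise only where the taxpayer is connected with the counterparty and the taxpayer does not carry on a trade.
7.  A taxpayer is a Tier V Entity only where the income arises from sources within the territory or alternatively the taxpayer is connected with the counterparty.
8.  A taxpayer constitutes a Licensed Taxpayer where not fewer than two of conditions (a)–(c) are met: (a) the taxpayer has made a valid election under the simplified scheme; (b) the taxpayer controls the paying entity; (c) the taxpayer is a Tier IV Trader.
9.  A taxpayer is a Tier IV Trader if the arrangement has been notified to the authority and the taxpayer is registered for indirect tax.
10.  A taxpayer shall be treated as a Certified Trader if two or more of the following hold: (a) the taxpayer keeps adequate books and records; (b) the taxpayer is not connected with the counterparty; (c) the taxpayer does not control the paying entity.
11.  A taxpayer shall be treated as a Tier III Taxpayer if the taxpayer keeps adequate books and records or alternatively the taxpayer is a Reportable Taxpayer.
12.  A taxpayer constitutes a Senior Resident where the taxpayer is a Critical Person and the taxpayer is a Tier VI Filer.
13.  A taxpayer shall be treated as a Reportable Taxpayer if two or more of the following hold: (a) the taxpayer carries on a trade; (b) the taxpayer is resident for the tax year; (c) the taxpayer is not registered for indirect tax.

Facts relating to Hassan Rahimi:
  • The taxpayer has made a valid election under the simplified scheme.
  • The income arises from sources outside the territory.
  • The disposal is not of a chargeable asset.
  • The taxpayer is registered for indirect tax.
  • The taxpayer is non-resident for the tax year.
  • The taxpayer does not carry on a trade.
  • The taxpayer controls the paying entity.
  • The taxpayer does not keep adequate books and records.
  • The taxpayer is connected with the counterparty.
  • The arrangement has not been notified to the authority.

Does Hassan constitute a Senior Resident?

Yes

paragraph 13 — Reportable Taxpayer: the taxpayer carries on a trade? no; the taxpayer is resident for the tax year? no; the taxpayer is not registered for indirect tax? no — 0 of 3 hold (need ≥2) → not satisfied.
paragraph 11 — Tier III Taxpayer: [the taxpayer keeps adequate books and records? no] OR [Reportable Taxpayer (paragraph 13)? no] → not satisfied.
paragraph 10 — Certified Trader: the taxpayer keeps adequate books and records? no; the taxpayer is not connected with the counterparty? no; the taxpayer does not control the paying entity? no — 0 of 3 hold (need ≥2) → not satisfied.
paragraph 4 — Accredited Person: [Certified Trader (paragraph 10)? no] AND [the income arises from sources within the territory? no] → not satisfied.
paragraph 3 — Critical Person: [not a Tier III Taxpayer (paragraph 11)? yes] AND [not an Accredited Person (paragraph 4)? yes] → satisfied.
paragraph 9 — Tier IV Trader: [the arrangement has been notified to the authority? no] AND [the taxpayer is registered for indirect tax? yes] → not satisfied.
paragraph 8 — Licensed Taxpayer: the taxpayer has made a valid election under the simplified scheme? yes; the taxpayer controls the paying entity? yes; Tier IV Trader (paragraph 9)? no — 2 of 3 hold (need ≥2) → satisfied.
paragraph 1 — Tier I Taxpayer: [the arrangement has been notified to the authority? no] AND [the taxpayer is non-resident for the tax year? yes] → not satisfied.
paragraph 5 — Tier VI Filer: [the disposal is of a chargeable asset? no] OR [Licensed Taxpayer (paragraph 8)? yes] OR [not a Tier I Taxpayer (paragraph 1)? yes] → satisfied.
paragraph 12 — Senior Resident: [Critical Person (paragraph 3)? yes] AND [Tier VI Filer (paragraph 5)? yes] → satisfied.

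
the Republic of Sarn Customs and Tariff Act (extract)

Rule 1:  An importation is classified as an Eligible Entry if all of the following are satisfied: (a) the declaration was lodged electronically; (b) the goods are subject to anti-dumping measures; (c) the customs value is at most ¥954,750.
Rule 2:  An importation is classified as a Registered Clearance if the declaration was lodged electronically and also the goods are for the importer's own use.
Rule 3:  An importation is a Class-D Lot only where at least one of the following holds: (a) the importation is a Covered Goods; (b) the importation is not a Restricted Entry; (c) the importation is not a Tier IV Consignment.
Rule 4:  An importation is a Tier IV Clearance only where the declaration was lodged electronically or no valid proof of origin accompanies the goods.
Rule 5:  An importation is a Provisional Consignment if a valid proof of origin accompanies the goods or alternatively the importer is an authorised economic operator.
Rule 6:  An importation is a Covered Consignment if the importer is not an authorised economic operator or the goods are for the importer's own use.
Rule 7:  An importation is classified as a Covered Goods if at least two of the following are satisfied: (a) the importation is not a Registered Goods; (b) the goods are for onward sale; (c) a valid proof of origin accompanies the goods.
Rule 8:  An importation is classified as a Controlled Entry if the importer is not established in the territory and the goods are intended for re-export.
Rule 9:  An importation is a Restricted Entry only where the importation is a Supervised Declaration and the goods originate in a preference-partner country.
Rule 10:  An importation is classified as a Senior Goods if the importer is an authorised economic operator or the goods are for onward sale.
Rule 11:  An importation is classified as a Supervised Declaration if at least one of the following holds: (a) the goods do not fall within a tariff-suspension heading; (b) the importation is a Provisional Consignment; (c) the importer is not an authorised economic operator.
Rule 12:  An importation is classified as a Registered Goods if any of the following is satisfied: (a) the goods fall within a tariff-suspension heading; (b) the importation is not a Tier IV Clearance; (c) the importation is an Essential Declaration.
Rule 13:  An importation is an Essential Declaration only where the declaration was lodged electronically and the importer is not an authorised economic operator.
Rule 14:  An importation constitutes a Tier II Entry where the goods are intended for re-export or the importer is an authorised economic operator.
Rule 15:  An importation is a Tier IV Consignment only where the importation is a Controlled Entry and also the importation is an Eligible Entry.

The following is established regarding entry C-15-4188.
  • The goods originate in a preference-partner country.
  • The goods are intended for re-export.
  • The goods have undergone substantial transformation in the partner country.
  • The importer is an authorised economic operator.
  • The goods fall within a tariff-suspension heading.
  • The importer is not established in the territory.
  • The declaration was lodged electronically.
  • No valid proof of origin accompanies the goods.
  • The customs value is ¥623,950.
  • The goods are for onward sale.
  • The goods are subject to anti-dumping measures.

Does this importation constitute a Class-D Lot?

No

Under rule 4: the declaration was lodged electronically? yes; or no valid proof of origin accompanies the goods? yes. So the importation is a Tier IV Clearance.
Under rule 13: the declaration was lodged electronically? yes; and the importer is not an authorised economic operator? no. So the importation is not an Essential Declaration.
Under rule 12: the goods fall within a tariff-suspension heading? yes; or not a Tier IV Clearance (rule 4)? no; or Essential Declaration (rule 13)? no. So the importation is a Registered Goods.
Under rule 7: not a Registered Goods (rule 12)? no; the goods are for onward sale? yes; a valid proof of origin accompanies the goods? no — 1 of 3 hold (need ≥2) → not satisfied.
Under rule 5: a valid proof of origin accompanies the goods? no; or the importer is an authorised economic operator? yes. So the importation is a Provisional Consignment.
Under rule 11: the goods do not fall within a tariff-suspension heading? no; or Provisional Consignment (rule 5)? yes; or the importer is not an authorised economic operator? no. So the importation is a Supervised Declaration.
Under rule 9: Supervised Declaration (rule 11)? yes; and the goods originate in a preference-partner country? yes. So the importation is a Restricted Entry.
Under rule 8: the importer is not established in the territory? yes; and the goods are intended for re-export? yes. So the importation is a Controlled Entry.
Under rule 1: the declaration was lodged electronically? yes; and the goods are subject to anti-dumping measures? yes; and customs value: ¥623,950 ≤ ¥954,750? yes. So the importation is an Eligible Entry.
Under rule 15: Controlled Entry (rule 8)? yes; and Eligible Entry (rule 1)? yes. So the importation is a Tier IV Consignment.
Under rule 3: Covered Goods (rule 7)? no; or not a Restricted Entry (rule 9)? no; or not a Tier IV Consignment (rule 15)? no. So the importation is not a Class-D Lot.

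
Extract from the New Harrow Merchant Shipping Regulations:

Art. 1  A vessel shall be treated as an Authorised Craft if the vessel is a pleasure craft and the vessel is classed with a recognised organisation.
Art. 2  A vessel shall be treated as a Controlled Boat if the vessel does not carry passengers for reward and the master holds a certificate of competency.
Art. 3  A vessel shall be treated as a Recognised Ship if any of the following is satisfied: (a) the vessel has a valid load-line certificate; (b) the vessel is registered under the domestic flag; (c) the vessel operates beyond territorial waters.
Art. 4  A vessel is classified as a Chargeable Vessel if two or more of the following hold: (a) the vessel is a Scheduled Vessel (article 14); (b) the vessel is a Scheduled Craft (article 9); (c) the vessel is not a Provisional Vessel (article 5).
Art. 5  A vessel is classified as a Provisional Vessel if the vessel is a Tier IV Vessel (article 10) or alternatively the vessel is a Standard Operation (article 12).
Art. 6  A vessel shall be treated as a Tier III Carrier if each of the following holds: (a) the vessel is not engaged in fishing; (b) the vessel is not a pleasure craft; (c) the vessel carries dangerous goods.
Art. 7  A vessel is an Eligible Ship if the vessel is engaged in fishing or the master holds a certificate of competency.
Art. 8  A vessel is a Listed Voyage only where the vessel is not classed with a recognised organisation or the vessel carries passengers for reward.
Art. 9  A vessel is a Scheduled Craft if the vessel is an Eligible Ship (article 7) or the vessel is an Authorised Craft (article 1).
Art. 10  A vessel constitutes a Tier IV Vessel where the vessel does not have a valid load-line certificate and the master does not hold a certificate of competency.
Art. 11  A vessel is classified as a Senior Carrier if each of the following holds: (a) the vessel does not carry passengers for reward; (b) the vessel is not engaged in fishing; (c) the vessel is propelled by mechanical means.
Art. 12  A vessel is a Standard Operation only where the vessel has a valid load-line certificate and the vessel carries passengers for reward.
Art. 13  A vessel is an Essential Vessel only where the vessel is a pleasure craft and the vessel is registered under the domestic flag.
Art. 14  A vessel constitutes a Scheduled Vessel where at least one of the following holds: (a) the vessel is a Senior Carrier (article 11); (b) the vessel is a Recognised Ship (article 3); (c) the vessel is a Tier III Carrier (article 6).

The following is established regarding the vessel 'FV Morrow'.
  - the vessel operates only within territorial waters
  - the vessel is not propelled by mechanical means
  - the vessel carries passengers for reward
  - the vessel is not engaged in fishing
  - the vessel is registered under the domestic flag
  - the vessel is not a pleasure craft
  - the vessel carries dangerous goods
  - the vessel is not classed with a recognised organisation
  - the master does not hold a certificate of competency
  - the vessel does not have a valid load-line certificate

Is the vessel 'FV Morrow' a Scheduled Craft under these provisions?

No

Under article 7: the vessel is engaged in fishing? no; or the master holds a certificate of competency? no. So the vessel is not an Eligible Ship.
Under article 1: the vessel is a pleasure craft? no; and the vessel is classed with a recognised organisation? no. So the vessel is not an Authorised Craft.
Under article 9: Eligible Ship (article 7)? no; or Authorised Craft (article 1)? no. So the vessel is not a Scheduled Craft.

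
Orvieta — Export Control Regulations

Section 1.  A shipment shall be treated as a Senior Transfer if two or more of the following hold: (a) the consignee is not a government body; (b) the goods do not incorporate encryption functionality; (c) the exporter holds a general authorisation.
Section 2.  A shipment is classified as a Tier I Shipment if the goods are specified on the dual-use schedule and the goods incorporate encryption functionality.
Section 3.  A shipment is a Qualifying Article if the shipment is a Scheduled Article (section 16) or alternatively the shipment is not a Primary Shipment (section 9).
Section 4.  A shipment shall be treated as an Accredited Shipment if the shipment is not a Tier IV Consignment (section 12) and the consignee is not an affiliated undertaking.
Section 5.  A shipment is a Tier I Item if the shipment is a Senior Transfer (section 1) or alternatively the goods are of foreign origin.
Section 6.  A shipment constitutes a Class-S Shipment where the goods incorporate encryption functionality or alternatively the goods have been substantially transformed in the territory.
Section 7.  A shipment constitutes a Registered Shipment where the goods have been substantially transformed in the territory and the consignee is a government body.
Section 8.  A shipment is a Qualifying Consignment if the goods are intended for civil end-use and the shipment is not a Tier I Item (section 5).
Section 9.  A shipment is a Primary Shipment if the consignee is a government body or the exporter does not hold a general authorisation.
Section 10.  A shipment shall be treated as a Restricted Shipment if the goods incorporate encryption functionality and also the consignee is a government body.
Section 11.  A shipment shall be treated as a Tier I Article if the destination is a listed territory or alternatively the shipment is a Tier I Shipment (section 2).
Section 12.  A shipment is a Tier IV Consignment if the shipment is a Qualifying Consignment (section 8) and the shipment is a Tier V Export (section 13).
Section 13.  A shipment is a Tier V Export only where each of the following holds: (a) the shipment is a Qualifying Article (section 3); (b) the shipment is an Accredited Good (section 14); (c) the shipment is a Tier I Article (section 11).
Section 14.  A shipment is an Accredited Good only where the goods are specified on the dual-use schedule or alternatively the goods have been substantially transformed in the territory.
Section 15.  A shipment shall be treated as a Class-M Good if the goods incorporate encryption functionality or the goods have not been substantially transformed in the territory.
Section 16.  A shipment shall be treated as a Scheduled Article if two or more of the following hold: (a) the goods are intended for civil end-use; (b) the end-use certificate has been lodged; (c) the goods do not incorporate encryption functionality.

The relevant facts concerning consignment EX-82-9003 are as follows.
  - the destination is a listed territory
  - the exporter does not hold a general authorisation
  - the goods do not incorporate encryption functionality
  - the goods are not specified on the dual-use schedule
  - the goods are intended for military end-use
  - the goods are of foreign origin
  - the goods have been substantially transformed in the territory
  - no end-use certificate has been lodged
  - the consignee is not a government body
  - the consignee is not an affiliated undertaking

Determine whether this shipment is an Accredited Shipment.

Yes

section 1 — Senior Transfer: the consignee is not a government body? yes; the goods do not incorporate encryption functionality? yes; the exporter holds a general authorisation? no — 2 of 3 hold (need ≥2) → satisfied.
section 5 — Tier I Item: [Senior Transfer (section 1)? yes] OR [the goods are of foreign origin? yes] → satisfied.
section 8 — Qualifying Consignment: [the goods are intended for civil end-use? no] AND [not a Tier I Item (section 5)? no] → not satisfied.
section 16 — Scheduled Article: the goods are intended for civil end-use? no; the end-use certificate has been lodged? no; the goods do not incorporate encryption functionality? yes — 1 of 3 hold (need ≥2) → not satisfied.
section 9 — Primary Shipment: [the consignee is a government body? no] OR [the exporter does not hold a general authorisation? yes] → satisfied.
section 3 — Qualifying Article: [Scheduled Article (section 16)? no] OR [not a Primary Shipment (section 9)? no] → not satisfied.
section 14 — Accredited Good: [the goods are specified on the dual-use schedule? no] OR [the goods have been substantially transformed in the territory? yes] → satisfied.
section 2 — Tier I Shipment: [the goods are specified on the dual-use schedule? no] AND [the goods incorporate encryption functionality? no] → not satisfied.
section 11 — Tier I Article: [the destination is a listed territory? yes] OR [Tier I Shipment (section 2)? no] → satisfied.
section 13 — Tier V Export: [Qualifying Article (section 3)? no] AND [Accredited Good (section 14)? yes] AND [Tier I Article (section 11)? yes] → not satisfied.
section 12 — Tier IV Consignment: [Qualifying Consignment (section 8)? no] AND [Tier V Export (section 13)? no] → not satisfied.
section 4 — Accredited Shipment: [not a Tier IV Consignment (section 12)? yes] AND [the consignee is not an affiliated undertaking? yes] → satisfied.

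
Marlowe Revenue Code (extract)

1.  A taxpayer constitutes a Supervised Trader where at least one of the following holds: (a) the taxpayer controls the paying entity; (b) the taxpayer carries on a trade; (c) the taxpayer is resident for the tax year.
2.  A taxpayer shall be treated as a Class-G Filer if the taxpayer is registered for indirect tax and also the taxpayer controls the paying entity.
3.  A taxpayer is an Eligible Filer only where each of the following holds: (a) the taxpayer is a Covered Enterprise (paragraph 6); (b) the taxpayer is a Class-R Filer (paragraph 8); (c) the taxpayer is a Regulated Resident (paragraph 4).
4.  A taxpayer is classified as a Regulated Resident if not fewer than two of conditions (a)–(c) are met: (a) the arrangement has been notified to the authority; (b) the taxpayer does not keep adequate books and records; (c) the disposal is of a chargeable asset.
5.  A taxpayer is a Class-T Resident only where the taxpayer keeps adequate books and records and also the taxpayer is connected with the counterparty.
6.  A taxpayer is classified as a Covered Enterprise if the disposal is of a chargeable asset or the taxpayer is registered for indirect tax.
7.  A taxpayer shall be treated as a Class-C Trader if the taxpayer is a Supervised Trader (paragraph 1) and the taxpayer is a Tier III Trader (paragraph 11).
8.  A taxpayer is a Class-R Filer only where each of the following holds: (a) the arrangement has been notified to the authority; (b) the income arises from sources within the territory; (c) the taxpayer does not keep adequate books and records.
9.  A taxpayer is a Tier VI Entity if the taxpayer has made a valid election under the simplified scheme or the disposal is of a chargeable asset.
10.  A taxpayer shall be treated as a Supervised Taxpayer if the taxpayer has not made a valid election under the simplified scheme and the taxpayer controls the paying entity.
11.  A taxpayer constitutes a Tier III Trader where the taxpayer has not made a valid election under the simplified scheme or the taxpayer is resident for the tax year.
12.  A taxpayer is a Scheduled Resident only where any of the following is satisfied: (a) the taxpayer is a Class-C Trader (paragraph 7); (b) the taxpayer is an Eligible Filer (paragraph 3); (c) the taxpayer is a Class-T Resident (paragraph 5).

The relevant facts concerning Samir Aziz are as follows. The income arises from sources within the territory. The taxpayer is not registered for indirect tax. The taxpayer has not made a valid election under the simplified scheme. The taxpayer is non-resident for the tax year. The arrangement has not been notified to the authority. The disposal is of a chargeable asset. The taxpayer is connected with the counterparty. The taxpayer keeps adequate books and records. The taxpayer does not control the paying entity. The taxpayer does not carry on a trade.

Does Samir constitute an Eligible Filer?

No

paragraph 6 — Covered Enterprise: [the disposal is of a chargeable asset? yes] OR [the taxpayer is registered for indirect tax? no] → satisfied.
paragraph 8 — Class-R Filer: [the arrangement has been notified to the authority? no] AND [the income arises from sources within the territory? yes] AND [the taxpayer does not keep adequate books and records? no] → not satisfied.
paragraph 4 — Regulated Resident: the arrangement has been notified to the authority? no; the taxpayer does not keep adequate books and records? no; the disposal is of a chargeable asset? yes — 1 of 3 hold (need ≥2) → not satisfied.
paragraph 3 — Eligible Filer: [Covered Enterprise (paragraph 6)? yes] AND [Class-R Filer (paragraph 8)? no] AND [Regulated Resident (paragraph 4)? no] → not satisfied.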